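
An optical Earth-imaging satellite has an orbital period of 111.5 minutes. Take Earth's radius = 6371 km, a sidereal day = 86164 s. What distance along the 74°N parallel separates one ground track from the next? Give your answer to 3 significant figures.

857 km

T = 111.5 min = 6690.0 s.
Node shift per orbit = (6690.0/86164) × 360° = 27.95°.
Equatorial spacing = 27.95 × 111.2 km/° = 3108 km.
At 74° latitude, spacing = 3108 × cos(74°) = 857 km.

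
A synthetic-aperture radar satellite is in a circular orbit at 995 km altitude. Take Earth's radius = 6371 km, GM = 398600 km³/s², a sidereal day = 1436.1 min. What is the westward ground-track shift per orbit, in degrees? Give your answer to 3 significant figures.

26.3°

Semi-major axis a = 6371 + 995 = 7366 km. Period T = 2π√(a³/μ) = 2π√(7366³/398600) = 6291.6 s = 104.86 min.
During one orbit Earth rotates (6291.6 / 86166) × 360° = 26.29°.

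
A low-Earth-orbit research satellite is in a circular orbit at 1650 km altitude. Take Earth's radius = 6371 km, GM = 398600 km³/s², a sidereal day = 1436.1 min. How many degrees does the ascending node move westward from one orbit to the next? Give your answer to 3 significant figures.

Semi-major axis a = 6371 + 1650 = 8021 km. Period T = 2π√(a³/μ) = 2π√(8021³/398600) = 7149.1 s = 119.15 min.
During one orbit Earth rotates (7149.1 / 86166) × 360° = 29.87°.

29.9°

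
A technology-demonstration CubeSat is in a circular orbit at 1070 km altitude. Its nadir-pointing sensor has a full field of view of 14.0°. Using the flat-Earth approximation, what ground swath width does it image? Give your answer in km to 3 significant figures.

Half-angle = 14.0°/2 = 7°.
Swath width ≈ 2h·tan(θ/2) = 2 × 1070 × tan(7°) = 262.8 km.

263 km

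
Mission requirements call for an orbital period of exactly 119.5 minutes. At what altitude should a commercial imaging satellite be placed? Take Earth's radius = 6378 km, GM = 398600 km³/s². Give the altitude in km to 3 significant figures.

1660 km

T = 119.5 min = 7170.0 s.
From T = 2π√(a³/μ): a = (μ T²/4π²)^(1/3) = (398600 × 7170.0² / 4π²)^(1/3) = 8037 km.
Altitude h = a − R = 8037 − 6378 = 1659 km.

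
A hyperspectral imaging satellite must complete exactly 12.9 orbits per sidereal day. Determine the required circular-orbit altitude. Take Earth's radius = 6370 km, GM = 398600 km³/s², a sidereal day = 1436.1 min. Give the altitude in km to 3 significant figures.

1300 km

Required period T = 86166 / 12.9 = 6679.5 s.
From T = 2π√(a³/μ): a = (μ T²/4π²)^(1/3) = (398600 × 6679.5² / 4π²)^(1/3) = 7666 km.
Altitude h = a − R = 7666 − 6370 = 1296 km.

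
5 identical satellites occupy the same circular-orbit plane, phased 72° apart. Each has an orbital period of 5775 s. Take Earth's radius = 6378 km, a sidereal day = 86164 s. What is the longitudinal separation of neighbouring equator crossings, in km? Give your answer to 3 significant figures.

537 km

Single-satellite node shift = (5775.0/86164) × 360° = 24.13°.
With 5 satellites evenly phased, successive equator crossings are 24.13/5 = 4.826° apart.
That is 4.826 × 111.3 = 537 km at the equator.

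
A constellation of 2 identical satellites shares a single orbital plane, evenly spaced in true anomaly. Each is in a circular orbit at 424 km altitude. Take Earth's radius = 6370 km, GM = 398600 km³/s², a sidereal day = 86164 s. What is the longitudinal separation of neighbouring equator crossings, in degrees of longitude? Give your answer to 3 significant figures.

Semi-major axis a = 6370 + 424 = 6794 km. Period T = 2π√(a³/μ) = 2π√(6794³/398600) = 5573.1 s = 92.89 min.
Single-satellite node shift = (5573.1/86164) × 360° = 23.28°.
With 2 satellites evenly phased, successive equator crossings are 23.28/2 = 11.642° apart.

11.6°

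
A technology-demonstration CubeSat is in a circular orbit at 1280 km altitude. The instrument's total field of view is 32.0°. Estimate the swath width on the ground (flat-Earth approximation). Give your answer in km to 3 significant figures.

Half-angle = 32.0°/2 = 16°.
Swath width ≈ 2h·tan(θ/2) = 2 × 1280 × tan(16°) = 734.1 km.

734 km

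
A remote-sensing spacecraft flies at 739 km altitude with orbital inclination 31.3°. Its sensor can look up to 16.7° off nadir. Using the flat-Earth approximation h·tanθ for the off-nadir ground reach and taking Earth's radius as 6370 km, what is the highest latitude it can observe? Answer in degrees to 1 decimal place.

For a prograde orbit the ground track reaches latitude ±i = ±31.3°.
Sensor half-swath on the ground ≈ 739·tan(16.7°) = 222 km = 1.99° of latitude.
Maximum observable latitude ≈ 31.3 + 1.99 = 33.3°.

33.3°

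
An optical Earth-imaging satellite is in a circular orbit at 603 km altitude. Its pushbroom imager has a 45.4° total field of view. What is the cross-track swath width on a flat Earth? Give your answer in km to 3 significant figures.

504 km

Half-angle = 45.4°/2 = 22.7°.
Swath width ≈ 2h·tan(θ/2) = 2 × 603 × tan(22.7°) = 504.5 km.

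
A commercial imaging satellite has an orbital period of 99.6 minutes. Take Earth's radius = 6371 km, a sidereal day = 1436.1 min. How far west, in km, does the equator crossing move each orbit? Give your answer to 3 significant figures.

T = 99.6 min = 5976.0 s.
During one orbit Earth rotates (5976.0 / 86166) × 360° = 24.97°.
At the equator that is 24.97° × (2π·6371/360) km/° = 24.97 × 111.2 = 2776 km.

2780 km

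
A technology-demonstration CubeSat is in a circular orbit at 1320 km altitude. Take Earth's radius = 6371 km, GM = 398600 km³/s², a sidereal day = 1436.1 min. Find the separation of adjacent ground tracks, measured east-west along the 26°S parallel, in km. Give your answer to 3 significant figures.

Semi-major axis a = 6371 + 1320 = 7691 km. Period T = 2π√(a³/μ) = 2π√(7691³/398600) = 6712.5 s = 111.88 min.
Node shift per orbit = (6712.5/86166) × 360° = 28.04°.
Equatorial spacing = 28.04 × 111.2 km/° = 3118 km.
At 26° latitude, spacing = 3118 × cos(26°) = 2803 km.

2800 km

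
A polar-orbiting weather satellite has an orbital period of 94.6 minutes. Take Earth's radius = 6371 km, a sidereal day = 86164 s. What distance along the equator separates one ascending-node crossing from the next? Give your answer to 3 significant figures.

2640 km

T = 94.6 min = 5676.0 s.
During one orbit Earth rotates (5676.0 / 86164) × 360° = 23.71°.
At the equator that is 23.71° × (2π·6371/360) km/° = 23.71 × 111.2 = 2637 km.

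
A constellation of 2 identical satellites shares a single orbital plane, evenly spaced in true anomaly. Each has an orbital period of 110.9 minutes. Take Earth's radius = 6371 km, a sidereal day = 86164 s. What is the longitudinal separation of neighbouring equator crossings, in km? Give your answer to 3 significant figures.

T = 110.9 min = 6654.0 s.
Single-satellite node shift = (6654.0/86164) × 360° = 27.80°.
With 2 satellites evenly phased, successive equator crossings are 27.80/2 = 13.900° apart.
That is 13.900 × 111.2 = 1546 km at the equator.

1550 km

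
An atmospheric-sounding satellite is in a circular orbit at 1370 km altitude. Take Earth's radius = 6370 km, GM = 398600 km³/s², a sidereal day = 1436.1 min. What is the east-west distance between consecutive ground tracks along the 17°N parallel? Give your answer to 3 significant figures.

3010 km

Semi-major axis a = 6370 + 1370 = 7740 km. Period T = 2π√(a³/μ) = 2π√(7740³/398600) = 6776.8 s = 112.95 min.
Node shift per orbit = (6776.8/86166) × 360° = 28.31°.
Equatorial spacing = 28.31 × 111.2 km/° = 3148 km.
At 17° latitude, spacing = 3148 × cos(17°) = 3010 km.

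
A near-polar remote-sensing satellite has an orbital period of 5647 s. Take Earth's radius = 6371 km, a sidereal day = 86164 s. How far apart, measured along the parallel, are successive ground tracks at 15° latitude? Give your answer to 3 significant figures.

2530 km

Node shift per orbit = (5647.0/86164) × 360° = 23.59°.
Equatorial spacing = 23.59 × 111.2 km/° = 2623 km.
At 15° latitude, spacing = 2623 × cos(15°) = 2534 km.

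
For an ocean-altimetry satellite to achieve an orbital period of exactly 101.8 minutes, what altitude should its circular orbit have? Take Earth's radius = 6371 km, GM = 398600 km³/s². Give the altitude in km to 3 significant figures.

851 km

T = 101.8 min = 6108.0 s.
From T = 2π√(a³/μ): a = (μ T²/4π²)^(1/3) = (398600 × 6108.0² / 4π²)^(1/3) = 7222 km.
Altitude h = a − R = 7222 − 6371 = 851 km.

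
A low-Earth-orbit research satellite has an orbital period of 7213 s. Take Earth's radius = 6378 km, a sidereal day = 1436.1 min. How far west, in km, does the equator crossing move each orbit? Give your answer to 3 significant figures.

3350 km

During one orbit Earth rotates (7213.0 / 86166) × 360° = 30.14°.
At the equator that is 30.14° × (2π·6378/360) km/° = 30.14 × 111.3 = 3355 km.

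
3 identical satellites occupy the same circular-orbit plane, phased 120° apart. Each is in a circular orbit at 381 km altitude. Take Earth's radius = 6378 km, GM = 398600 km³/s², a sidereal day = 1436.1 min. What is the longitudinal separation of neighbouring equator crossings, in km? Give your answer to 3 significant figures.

Semi-major axis a = 6378 + 381 = 6759 km. Period T = 2π√(a³/μ) = 2π√(6759³/398600) = 5530.1 s = 92.17 min.
Single-satellite node shift = (5530.1/86166) × 360° = 23.10°.
With 3 satellites evenly phased, successive equator crossings are 23.10/3 = 7.702° apart.
That is 7.702 × 111.3 = 857 km at the equator.

857 km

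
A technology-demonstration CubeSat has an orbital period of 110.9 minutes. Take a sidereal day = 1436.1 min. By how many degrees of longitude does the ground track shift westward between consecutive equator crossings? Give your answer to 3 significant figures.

27.8°

T = 110.9 min = 6654.0 s.
During one orbit Earth rotates (6654.0 / 86166) × 360° = 27.80°.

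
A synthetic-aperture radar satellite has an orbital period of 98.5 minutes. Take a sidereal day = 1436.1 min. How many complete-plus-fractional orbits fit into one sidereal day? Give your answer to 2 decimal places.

T = 98.5 min = 5910.0 s.
Orbits per sidereal day = 86166 / 5910.0 = 14.580.

14.58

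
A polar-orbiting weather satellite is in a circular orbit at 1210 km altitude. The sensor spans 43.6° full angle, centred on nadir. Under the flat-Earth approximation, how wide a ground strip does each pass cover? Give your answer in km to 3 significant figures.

Half-angle = 43.6°/2 = 21.8°.
Swath width ≈ 2h·tan(θ/2) = 2 × 1210 × tan(21.8°) = 967.9 km.

968 km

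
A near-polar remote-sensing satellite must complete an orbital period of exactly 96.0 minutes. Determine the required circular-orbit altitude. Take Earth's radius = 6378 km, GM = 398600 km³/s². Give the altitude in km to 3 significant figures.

567 km

T = 96.0 min = 5760.0 s.
From T = 2π√(a³/μ): a = (μ T²/4π²)^(1/3) = (398600 × 5760.0² / 4π²)^(1/3) = 6945 km.
Altitude h = a − R = 6945 − 6378 = 567 km.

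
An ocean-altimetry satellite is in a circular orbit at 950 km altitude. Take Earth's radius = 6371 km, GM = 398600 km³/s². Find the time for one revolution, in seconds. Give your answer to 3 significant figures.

Semi-major axis a = 6371 + 950 = 7321 km. Period T = 2π√(a³/μ) = 2π√(7321³/398600) = 6234.0 s = 103.90 min.

6230 seconds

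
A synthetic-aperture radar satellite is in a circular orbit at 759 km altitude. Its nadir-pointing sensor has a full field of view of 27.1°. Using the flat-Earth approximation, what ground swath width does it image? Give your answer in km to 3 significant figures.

Half-angle = 27.1°/2 = 13.55°.
Swath width ≈ 2h·tan(θ/2) = 2 × 759 × tan(13.55°) = 365.8 km.

366 km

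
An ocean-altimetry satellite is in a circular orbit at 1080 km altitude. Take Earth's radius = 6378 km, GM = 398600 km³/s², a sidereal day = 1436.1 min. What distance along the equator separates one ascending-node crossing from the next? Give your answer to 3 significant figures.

Semi-major axis a = 6378 + 1080 = 7458 km. Period T = 2π√(a³/μ) = 2π√(7458³/398600) = 6409.8 s = 106.83 min.
During one orbit Earth rotates (6409.8 / 86166) × 360° = 26.78°.
At the equator that is 26.78° × (2π·6378/360) km/° = 26.78 × 111.3 = 2981 km.

2980 km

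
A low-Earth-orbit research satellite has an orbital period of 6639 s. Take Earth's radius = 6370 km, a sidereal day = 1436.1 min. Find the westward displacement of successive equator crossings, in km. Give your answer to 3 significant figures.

3080 km

During one orbit Earth rotates (6639.0 / 86166) × 360° = 27.74°.
At the equator that is 27.74° × (2π·6370/360) km/° = 27.74 × 111.2 = 3084 km.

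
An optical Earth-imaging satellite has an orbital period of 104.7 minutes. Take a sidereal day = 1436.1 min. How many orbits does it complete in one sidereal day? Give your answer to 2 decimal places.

13.72

T = 104.7 min = 6282.0 s.
Orbits per sidereal day = 86166 / 6282.0 = 13.716.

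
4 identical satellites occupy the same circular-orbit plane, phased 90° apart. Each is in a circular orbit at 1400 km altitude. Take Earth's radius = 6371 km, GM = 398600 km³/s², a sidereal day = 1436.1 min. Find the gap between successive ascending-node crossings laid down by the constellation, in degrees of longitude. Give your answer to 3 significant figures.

Semi-major axis a = 6371 + 1400 = 7771 km. Period T = 2π√(a³/μ) = 2π√(7771³/398600) = 6817.5 s = 113.63 min.
Single-satellite node shift = (6817.5/86166) × 360° = 28.48°.
With 4 satellites evenly phased, successive equator crossings are 28.48/4 = 7.121° apart.

7.12°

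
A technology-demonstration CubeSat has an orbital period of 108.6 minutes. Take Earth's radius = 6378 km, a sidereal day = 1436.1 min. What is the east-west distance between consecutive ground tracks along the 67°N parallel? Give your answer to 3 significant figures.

1180 km

T = 108.6 min = 6516.0 s.
Node shift per orbit = (6516.0/86166) × 360° = 27.22°.
Equatorial spacing = 27.22 × 111.3 km/° = 3030 km.
At 67° latitude, spacing = 3030 × cos(67°) = 1184 km.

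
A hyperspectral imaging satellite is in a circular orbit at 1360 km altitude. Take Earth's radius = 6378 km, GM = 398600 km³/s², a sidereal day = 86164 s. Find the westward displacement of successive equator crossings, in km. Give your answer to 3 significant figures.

3150 km

Semi-major axis a = 6378 + 1360 = 7738 km. Period T = 2π√(a³/μ) = 2π√(7738³/398600) = 6774.1 s = 112.90 min.
During one orbit Earth rotates (6774.1 / 86164) × 360° = 28.30°.
At the equator that is 28.30° × (2π·6378/360) km/° = 28.30 × 111.3 = 3151 km.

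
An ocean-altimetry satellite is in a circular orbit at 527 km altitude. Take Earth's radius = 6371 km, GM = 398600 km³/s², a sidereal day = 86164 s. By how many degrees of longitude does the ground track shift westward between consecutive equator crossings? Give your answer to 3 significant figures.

23.8°

Semi-major axis a = 6371 + 527 = 6898 km. Period T = 2π√(a³/μ) = 2π√(6898³/398600) = 5701.6 s = 95.03 min.
During one orbit Earth rotates (5701.6 / 86164) × 360° = 23.82°.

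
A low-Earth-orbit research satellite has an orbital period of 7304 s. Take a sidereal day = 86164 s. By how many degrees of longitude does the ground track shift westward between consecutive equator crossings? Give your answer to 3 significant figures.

During one orbit Earth rotates (7304.0 / 86164) × 360° = 30.52°.

30.5°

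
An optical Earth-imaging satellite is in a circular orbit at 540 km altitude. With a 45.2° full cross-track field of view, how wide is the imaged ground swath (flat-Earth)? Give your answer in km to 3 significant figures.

450 km

Half-angle = 45.2°/2 = 22.6°.
Swath width ≈ 2h·tan(θ/2) = 2 × 540 × tan(22.6°) = 449.6 km.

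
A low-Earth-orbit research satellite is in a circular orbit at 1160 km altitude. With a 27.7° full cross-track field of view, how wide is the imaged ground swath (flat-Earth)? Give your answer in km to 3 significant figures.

572 km

Half-angle = 27.7°/2 = 13.85°.
Swath width ≈ 2h·tan(θ/2) = 2 × 1160 × tan(13.85°) = 572.0 km.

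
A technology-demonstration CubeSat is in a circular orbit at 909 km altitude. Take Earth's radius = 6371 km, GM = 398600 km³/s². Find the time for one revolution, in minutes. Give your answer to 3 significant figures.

Semi-major axis a = 6371 + 909 = 7280 km. Period T = 2π√(a³/μ) = 2π√(7280³/398600) = 6181.7 s = 103.03 min.

103 min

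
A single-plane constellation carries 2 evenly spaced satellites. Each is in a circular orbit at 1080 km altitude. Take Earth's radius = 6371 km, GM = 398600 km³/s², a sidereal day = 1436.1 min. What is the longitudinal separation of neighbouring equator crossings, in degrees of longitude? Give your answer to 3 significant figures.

Semi-major axis a = 6371 + 1080 = 7451 km. Period T = 2π√(a³/μ) = 2π√(7451³/398600) = 6400.8 s = 106.68 min.
Single-satellite node shift = (6400.8/86166) × 360° = 26.74°.
With 2 satellites evenly phased, successive equator crossings are 26.74/2 = 13.371° apart.

13.4°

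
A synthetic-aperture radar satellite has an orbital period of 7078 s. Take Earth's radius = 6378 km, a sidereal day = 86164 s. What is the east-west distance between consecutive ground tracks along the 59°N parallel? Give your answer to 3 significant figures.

1700 km

Node shift per orbit = (7078.0/86164) × 360° = 29.57°.
Equatorial spacing = 29.57 × 111.3 km/° = 3292 km.
At 59° latitude, spacing = 3292 × cos(59°) = 1695 km.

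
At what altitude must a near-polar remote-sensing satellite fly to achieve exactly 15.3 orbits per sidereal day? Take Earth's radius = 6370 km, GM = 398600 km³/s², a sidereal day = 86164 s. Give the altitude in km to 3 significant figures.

471 km

Required period T = 86164 / 15.3 = 5631.6 s.
From T = 2π√(a³/μ): a = (μ T²/4π²)^(1/3) = (398600 × 5631.6² / 4π²)^(1/3) = 6841 km.
Altitude h = a − R = 6841 − 6370 = 471 km.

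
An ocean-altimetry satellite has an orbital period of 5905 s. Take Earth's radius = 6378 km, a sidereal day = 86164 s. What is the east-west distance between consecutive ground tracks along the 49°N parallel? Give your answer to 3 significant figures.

Node shift per orbit = (5905.0/86164) × 360° = 24.67°.
Equatorial spacing = 24.67 × 111.3 km/° = 2746 km.
At 49° latitude, spacing = 2746 × cos(49°) = 1802 km.

1800 km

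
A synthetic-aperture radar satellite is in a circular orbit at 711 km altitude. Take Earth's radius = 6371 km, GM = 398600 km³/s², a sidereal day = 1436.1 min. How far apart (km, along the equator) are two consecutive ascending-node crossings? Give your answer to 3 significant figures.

Semi-major axis a = 6371 + 711 = 7082 km. Period T = 2π√(a³/μ) = 2π√(7082³/398600) = 5931.2 s = 98.85 min.
During one orbit Earth rotates (5931.2 / 86166) × 360° = 24.78°.
At the equator that is 24.78° × (2π·6371/360) km/° = 24.78 × 111.2 = 2755 km.

2760 km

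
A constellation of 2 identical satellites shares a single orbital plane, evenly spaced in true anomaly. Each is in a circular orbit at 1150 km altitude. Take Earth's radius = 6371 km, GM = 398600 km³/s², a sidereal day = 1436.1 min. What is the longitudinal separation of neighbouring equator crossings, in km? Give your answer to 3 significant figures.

Semi-major axis a = 6371 + 1150 = 7521 km. Period T = 2π√(a³/μ) = 2π√(7521³/398600) = 6491.2 s = 108.19 min.
Single-satellite node shift = (6491.2/86166) × 360° = 27.12°.
With 2 satellites evenly phased, successive equator crossings are 27.12/2 = 13.560° apart.
That is 13.560 × 111.2 = 1508 km at the equator.

1510 km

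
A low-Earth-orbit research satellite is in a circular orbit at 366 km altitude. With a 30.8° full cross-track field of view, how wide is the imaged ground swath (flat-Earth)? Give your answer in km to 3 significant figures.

202 km

Half-angle = 30.8°/2 = 15.4°.
Swath width ≈ 2h·tan(θ/2) = 2 × 366 × tan(15.4°) = 201.6 km.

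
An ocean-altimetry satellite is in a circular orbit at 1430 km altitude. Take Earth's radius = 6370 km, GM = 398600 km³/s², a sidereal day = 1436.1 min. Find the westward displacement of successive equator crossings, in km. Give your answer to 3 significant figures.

Semi-major axis a = 6370 + 1430 = 7800 km. Period T = 2π√(a³/μ) = 2π√(7800³/398600) = 6855.7 s = 114.26 min.
During one orbit Earth rotates (6855.7 / 86166) × 360° = 28.64°.
At the equator that is 28.64° × (2π·6370/360) km/° = 28.64 × 111.2 = 3184 km.

3180 km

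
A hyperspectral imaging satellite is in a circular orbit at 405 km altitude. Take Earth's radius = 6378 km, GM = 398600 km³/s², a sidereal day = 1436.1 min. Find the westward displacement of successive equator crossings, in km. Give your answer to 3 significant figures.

2590 km

Semi-major axis a = 6378 + 405 = 6783 km. Period T = 2π√(a³/μ) = 2π√(6783³/398600) = 5559.6 s = 92.66 min.
During one orbit Earth rotates (5559.6 / 86166) × 360° = 23.23°.
At the equator that is 23.23° × (2π·6378/360) km/° = 23.23 × 111.3 = 2586 km.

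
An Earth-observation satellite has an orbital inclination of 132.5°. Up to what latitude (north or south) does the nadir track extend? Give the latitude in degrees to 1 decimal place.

Retrograde orbit: the ground track reaches ±(180° − i) = ±(180 − 132.5) = ±47.5°.

47.5°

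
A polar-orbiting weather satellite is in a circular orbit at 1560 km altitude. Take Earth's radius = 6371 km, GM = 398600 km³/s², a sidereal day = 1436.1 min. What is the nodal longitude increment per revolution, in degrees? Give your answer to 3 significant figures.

29.4°

Semi-major axis a = 6371 + 1560 = 7931 km. Period T = 2π√(a³/μ) = 2π√(7931³/398600) = 7029.2 s = 117.15 min.
During one orbit Earth rotates (7029.2 / 86166) × 360° = 29.37°.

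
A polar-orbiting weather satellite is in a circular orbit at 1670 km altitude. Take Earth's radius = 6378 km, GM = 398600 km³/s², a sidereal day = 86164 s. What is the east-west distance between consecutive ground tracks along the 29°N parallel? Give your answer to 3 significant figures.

2920 km

Semi-major axis a = 6378 + 1670 = 8048 km. Period T = 2π√(a³/μ) = 2π√(8048³/398600) = 7185.3 s = 119.75 min.
Node shift per orbit = (7185.3/86164) × 360° = 30.02°.
Equatorial spacing = 30.02 × 111.3 km/° = 3342 km.
At 29° latitude, spacing = 3342 × cos(29°) = 2923 km.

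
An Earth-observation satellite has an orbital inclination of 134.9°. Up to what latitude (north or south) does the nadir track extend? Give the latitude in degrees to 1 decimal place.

45.1°

Retrograde orbit: the ground track reaches ±(180° − i) = ±(180 − 134.9) = ±45.1°.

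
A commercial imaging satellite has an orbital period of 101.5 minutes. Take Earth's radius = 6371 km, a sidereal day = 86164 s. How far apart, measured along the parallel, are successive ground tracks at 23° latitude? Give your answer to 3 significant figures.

2600 km

T = 101.5 min = 6090.0 s.
Node shift per orbit = (6090.0/86164) × 360° = 25.44°.
Equatorial spacing = 25.44 × 111.2 km/° = 2829 km.
At 23° latitude, spacing = 2829 × cos(23°) = 2604 km.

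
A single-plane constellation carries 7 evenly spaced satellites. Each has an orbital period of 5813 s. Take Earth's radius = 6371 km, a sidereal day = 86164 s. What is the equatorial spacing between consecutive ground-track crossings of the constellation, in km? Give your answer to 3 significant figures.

Single-satellite node shift = (5813.0/86164) × 360° = 24.29°.
With 7 satellites evenly phased, successive equator crossings are 24.29/7 = 3.470° apart.
That is 3.470 × 111.2 = 386 km at the equator.

386 km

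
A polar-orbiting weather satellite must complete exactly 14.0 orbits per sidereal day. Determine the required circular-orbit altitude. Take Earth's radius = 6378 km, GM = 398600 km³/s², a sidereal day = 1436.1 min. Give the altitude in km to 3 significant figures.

881 km

Required period T = 86166 / 14.0 = 6154.7 s.
From T = 2π√(a³/μ): a = (μ T²/4π²)^(1/3) = (398600 × 6154.7² / 4π²)^(1/3) = 7259 km.
Altitude h = a − R = 7259 − 6378 = 881 km.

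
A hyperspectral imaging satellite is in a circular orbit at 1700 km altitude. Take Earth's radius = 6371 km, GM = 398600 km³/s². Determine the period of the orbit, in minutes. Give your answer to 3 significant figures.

120 min

Semi-major axis a = 6371 + 1700 = 8071 km. Period T = 2π√(a³/μ) = 2π√(8071³/398600) = 7216.1 s = 120.27 min.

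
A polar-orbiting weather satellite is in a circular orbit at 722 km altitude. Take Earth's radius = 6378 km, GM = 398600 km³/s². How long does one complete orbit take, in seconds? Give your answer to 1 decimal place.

Semi-major axis a = 6378 + 722 = 7100 km. Period T = 2π√(a³/μ) = 2π√(7100³/398600) = 5953.9 s = 99.23 min.

5953.9 seconds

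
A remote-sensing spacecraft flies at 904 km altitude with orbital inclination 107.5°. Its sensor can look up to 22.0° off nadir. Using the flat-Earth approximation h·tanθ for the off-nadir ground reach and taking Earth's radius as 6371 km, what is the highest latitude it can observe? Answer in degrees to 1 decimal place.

Retrograde orbit: the ground track reaches ±(180° − i) = ±(180 − 107.5) = ±72.5°.
Sensor half-swath on the ground ≈ 904·tan(22.0°) = 365 km = 3.28° of latitude.
Maximum observable latitude ≈ 72.5 + 3.28 = 75.8°.

75.8°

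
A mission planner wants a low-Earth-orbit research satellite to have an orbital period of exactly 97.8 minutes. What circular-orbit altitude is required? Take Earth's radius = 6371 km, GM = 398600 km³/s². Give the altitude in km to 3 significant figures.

T = 97.8 min = 5868.0 s.
From T = 2π√(a³/μ): a = (μ T²/4π²)^(1/3) = (398600 × 5868.0² / 4π²)^(1/3) = 7032 km.
Altitude h = a − R = 7032 − 6371 = 661 km.

661 km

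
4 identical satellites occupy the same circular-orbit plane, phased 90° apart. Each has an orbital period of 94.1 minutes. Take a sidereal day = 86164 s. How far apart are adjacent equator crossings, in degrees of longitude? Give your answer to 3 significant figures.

T = 94.1 min = 5646.0 s.
Single-satellite node shift = (5646.0/86164) × 360° = 23.59°.
With 4 satellites evenly phased, successive equator crossings are 23.59/4 = 5.897° apart.

5.90°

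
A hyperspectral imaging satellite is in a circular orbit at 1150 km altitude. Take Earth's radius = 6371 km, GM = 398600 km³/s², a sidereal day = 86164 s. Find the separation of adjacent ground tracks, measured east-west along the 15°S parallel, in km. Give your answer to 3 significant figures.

2910 km

Semi-major axis a = 6371 + 1150 = 7521 km. Period T = 2π√(a³/μ) = 2π√(7521³/398600) = 6491.2 s = 108.19 min.
Node shift per orbit = (6491.2/86164) × 360° = 27.12°.
Equatorial spacing = 27.12 × 111.2 km/° = 3016 km.
At 15° latitude, spacing = 3016 × cos(15°) = 2913 km.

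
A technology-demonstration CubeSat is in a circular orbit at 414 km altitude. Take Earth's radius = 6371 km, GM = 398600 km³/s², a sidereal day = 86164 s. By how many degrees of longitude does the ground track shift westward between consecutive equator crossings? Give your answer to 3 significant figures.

23.2°

Semi-major axis a = 6371 + 414 = 6785 km. Period T = 2π√(a³/μ) = 2π√(6785³/398600) = 5562.1 s = 92.70 min.
During one orbit Earth rotates (5562.1 / 86164) × 360° = 23.24°.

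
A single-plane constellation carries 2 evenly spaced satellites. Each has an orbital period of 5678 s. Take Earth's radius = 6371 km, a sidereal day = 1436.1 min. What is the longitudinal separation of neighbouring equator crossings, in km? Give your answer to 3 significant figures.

Single-satellite node shift = (5678.0/86166) × 360° = 23.72°.
With 2 satellites evenly phased, successive equator crossings are 23.72/2 = 11.861° apart.
That is 11.861 × 111.2 = 1319 km at the equator.

1320 km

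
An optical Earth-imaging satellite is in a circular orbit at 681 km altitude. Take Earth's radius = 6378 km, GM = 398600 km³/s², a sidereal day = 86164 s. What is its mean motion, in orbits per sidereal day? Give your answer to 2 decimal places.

Semi-major axis a = 6378 + 681 = 7059 km. Period T = 2π√(a³/μ) = 2π√(7059³/398600) = 5902.4 s = 98.37 min.
Orbits per sidereal day = 86164 / 5902.4 = 14.598.

14.60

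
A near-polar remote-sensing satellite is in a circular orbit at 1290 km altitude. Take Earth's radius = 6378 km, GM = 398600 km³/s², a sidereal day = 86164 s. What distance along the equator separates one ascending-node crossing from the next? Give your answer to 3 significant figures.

3110 km

Semi-major axis a = 6378 + 1290 = 7668 km. Period T = 2π√(a³/μ) = 2π√(7668³/398600) = 6682.4 s = 111.37 min.
During one orbit Earth rotates (6682.4 / 86164) × 360° = 27.92°.
At the equator that is 27.92° × (2π·6378/360) km/° = 27.92 × 111.3 = 3108 km.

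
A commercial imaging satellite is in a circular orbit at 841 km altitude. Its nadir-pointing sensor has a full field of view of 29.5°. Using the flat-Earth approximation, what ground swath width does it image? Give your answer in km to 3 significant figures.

Half-angle = 29.5°/2 = 14.75°.
Swath width ≈ 2h·tan(θ/2) = 2 × 841 × tan(14.75°) = 442.8 km.

443 km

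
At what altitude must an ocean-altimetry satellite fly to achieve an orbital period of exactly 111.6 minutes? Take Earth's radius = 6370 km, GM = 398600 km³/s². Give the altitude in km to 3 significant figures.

T = 111.6 min = 6696.0 s.
From T = 2π√(a³/μ): a = (μ T²/4π²)^(1/3) = (398600 × 6696.0² / 4π²)^(1/3) = 7678 km.
Altitude h = a − R = 7678 − 6370 = 1308 km.

1310 km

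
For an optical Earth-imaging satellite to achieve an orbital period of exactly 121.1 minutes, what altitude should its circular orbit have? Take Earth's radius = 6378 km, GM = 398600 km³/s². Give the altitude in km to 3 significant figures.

1730 km

T = 121.1 min = 7266.0 s.
From T = 2π√(a³/μ): a = (μ T²/4π²)^(1/3) = (398600 × 7266.0² / 4π²)^(1/3) = 8108 km.
Altitude h = a − R = 8108 − 6378 = 1730 km.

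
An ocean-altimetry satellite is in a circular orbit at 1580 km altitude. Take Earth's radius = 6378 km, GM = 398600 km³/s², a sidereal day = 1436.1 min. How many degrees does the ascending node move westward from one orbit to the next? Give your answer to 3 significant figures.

29.5°

Semi-major axis a = 6378 + 1580 = 7958 km. Period T = 2π√(a³/μ) = 2π√(7958³/398600) = 7065.1 s = 117.75 min.
During one orbit Earth rotates (7065.1 / 86166) × 360° = 29.52°.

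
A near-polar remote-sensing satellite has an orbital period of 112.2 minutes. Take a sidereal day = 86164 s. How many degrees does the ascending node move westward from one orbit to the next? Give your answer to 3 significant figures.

T = 112.2 min = 6732.0 s.
During one orbit Earth rotates (6732.0 / 86164) × 360° = 28.13°.

28.1°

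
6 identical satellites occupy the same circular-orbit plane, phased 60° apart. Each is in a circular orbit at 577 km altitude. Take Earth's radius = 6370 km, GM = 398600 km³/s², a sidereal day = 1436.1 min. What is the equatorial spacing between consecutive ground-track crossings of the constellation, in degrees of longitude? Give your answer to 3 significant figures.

4.01°

Semi-major axis a = 6370 + 577 = 6947 km. Period T = 2π√(a³/μ) = 2π√(6947³/398600) = 5762.4 s = 96.04 min.
Single-satellite node shift = (5762.4/86166) × 360° = 24.08°.
With 6 satellites evenly phased, successive equator crossings are 24.08/6 = 4.013° apart.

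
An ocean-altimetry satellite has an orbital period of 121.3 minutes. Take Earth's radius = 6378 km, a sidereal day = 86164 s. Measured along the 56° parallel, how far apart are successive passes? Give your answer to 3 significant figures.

T = 121.3 min = 7278.0 s.
Node shift per orbit = (7278.0/86164) × 360° = 30.41°.
Equatorial spacing = 30.41 × 111.3 km/° = 3385 km.
At 56° latitude, spacing = 3385 × cos(56°) = 1893 km.

1890 km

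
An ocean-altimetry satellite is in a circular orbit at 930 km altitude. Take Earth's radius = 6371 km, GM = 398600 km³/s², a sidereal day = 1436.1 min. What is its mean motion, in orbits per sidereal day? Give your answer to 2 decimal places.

13.88

Semi-major axis a = 6371 + 930 = 7301 km. Period T = 2π√(a³/μ) = 2π√(7301³/398600) = 6208.5 s = 103.47 min.
Orbits per sidereal day = 86166 / 6208.5 = 13.879.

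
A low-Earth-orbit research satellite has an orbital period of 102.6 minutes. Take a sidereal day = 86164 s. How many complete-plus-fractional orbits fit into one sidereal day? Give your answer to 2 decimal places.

T = 102.6 min = 6156.0 s.
Orbits per sidereal day = 86164 / 6156.0 = 13.997.

14.00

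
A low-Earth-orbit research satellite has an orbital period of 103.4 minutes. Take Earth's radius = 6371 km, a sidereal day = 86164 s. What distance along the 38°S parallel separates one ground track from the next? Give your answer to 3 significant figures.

T = 103.4 min = 6204.0 s.
Node shift per orbit = (6204.0/86164) × 360° = 25.92°.
Equatorial spacing = 25.92 × 111.2 km/° = 2882 km.
At 38° latitude, spacing = 2882 × cos(38°) = 2271 km.

2270 km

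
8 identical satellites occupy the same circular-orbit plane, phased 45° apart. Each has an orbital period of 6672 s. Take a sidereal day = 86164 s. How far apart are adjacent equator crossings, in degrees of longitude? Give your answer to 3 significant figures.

3.48°

Single-satellite node shift = (6672.0/86164) × 360° = 27.88°.
With 8 satellites evenly phased, successive equator crossings are 27.88/8 = 3.485° apart.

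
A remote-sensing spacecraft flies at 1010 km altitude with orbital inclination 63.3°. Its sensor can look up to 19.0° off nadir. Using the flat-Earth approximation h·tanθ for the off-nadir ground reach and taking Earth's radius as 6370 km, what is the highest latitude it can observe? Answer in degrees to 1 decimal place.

For a prograde orbit the ground track reaches latitude ±i = ±63.3°.
Sensor half-swath on the ground ≈ 1010·tan(19.0°) = 348 km = 3.13° of latitude.
Maximum observable latitude ≈ 63.3 + 3.13 = 66.4°.

66.4°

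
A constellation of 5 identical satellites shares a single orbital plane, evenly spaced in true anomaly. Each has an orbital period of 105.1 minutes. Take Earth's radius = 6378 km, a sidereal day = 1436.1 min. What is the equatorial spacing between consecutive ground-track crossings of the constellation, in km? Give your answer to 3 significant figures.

T = 105.1 min = 6306.0 s.
Single-satellite node shift = (6306.0/86166) × 360° = 26.35°.
With 5 satellites evenly phased, successive equator crossings are 26.35/5 = 5.269° apart.
That is 5.269 × 111.3 = 587 km at the equator.

587 km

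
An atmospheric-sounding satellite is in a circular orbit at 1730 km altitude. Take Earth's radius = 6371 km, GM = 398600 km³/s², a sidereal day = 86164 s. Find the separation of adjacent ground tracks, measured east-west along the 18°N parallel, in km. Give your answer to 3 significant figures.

Semi-major axis a = 6371 + 1730 = 8101 km. Period T = 2π√(a³/μ) = 2π√(8101³/398600) = 7256.4 s = 120.94 min.
Node shift per orbit = (7256.4/86164) × 360° = 30.32°.
Equatorial spacing = 30.32 × 111.2 km/° = 3371 km.
At 18° latitude, spacing = 3371 × cos(18°) = 3206 km.

3210 km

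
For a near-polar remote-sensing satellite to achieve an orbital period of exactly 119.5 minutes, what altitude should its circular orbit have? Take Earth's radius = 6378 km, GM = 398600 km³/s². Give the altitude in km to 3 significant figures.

1660 km

T = 119.5 min = 7170.0 s.
From T = 2π√(a³/μ): a = (μ T²/4π²)^(1/3) = (398600 × 7170.0² / 4π²)^(1/3) = 8037 km.
Altitude h = a − R = 8037 − 6378 = 1659 km.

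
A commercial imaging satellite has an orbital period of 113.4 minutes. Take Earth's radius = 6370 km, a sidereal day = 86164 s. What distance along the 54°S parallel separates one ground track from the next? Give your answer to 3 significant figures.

1860 km

T = 113.4 min = 6804.0 s.
Node shift per orbit = (6804.0/86164) × 360° = 28.43°.
Equatorial spacing = 28.43 × 111.2 km/° = 3161 km.
At 54° latitude, spacing = 3161 × cos(54°) = 1858 km.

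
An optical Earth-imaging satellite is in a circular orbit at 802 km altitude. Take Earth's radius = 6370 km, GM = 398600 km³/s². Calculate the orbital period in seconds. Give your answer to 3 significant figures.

Semi-major axis a = 6370 + 802 = 7172 km. Period T = 2π√(a³/μ) = 2π√(7172³/398600) = 6044.7 s = 100.74 min.

6040 seconds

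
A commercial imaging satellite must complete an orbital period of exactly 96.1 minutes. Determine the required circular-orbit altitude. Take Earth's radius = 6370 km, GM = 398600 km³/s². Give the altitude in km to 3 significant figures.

T = 96.1 min = 5766.0 s.
From T = 2π√(a³/μ): a = (μ T²/4π²)^(1/3) = (398600 × 5766.0² / 4π²)^(1/3) = 6950 km.
Altitude h = a − R = 6950 − 6370 = 580 km.

580 km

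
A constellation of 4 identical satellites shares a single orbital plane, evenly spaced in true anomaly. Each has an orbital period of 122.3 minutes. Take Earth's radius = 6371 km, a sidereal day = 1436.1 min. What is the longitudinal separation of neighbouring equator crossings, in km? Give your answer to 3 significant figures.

T = 122.3 min = 7338.0 s.
Single-satellite node shift = (7338.0/86166) × 360° = 30.66°.
With 4 satellites evenly phased, successive equator crossings are 30.66/4 = 7.665° apart.
That is 7.665 × 111.2 = 852 km at the equator.

852 km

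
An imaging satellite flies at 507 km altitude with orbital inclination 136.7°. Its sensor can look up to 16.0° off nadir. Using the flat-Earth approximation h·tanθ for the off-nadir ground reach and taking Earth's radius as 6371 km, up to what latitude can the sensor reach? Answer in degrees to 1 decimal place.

44.6°

Retrograde orbit: the ground track reaches ±(180° − i) = ±(180 − 136.7) = ±43.3°.
Sensor half-swath on the ground ≈ 507·tan(16.0°) = 145 km = 1.31° of latitude.
Maximum observable latitude ≈ 43.3 + 1.31 = 44.6°.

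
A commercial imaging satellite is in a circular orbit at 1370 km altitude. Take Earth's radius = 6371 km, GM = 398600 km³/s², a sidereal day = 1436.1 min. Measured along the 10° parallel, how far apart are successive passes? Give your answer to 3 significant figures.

Semi-major axis a = 6371 + 1370 = 7741 km. Period T = 2π√(a³/μ) = 2π√(7741³/398600) = 6778.1 s = 112.97 min.
Node shift per orbit = (6778.1/86166) × 360° = 28.32°.
Equatorial spacing = 28.32 × 111.2 km/° = 3149 km.
At 10° latitude, spacing = 3149 × cos(10°) = 3101 km.

3100 km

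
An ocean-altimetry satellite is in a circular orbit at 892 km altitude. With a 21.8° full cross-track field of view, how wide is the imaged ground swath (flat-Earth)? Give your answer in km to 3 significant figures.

Half-angle = 21.8°/2 = 10.9°.
Swath width ≈ 2h·tan(θ/2) = 2 × 892 × tan(10.9°) = 343.5 km.

344 km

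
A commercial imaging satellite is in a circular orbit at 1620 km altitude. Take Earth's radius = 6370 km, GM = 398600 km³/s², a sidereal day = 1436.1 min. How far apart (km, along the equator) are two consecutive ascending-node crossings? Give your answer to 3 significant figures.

3300 km

Semi-major axis a = 6370 + 1620 = 7990 km. Period T = 2π√(a³/μ) = 2π√(7990³/398600) = 7107.7 s = 118.46 min.
During one orbit Earth rotates (7107.7 / 86166) × 360° = 29.70°.
At the equator that is 29.70° × (2π·6370/360) km/° = 29.70 × 111.2 = 3302 km.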